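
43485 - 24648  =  18837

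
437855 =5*87571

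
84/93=28/31 = 0.90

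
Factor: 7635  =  3^1*5^1 *509^1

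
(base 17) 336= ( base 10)924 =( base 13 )561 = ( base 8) 1634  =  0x39C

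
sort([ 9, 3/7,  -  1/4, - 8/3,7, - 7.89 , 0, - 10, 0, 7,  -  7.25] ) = [  -  10 , - 7.89,-7.25, - 8/3, - 1/4,0, 0, 3/7, 7, 7, 9]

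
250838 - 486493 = - 235655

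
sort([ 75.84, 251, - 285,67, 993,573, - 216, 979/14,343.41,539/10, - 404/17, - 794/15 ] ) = [ -285, - 216,-794/15,-404/17, 539/10,67, 979/14,75.84,251, 343.41, 573,993 ]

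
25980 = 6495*4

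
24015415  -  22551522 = 1463893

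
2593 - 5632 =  - 3039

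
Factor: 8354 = 2^1*4177^1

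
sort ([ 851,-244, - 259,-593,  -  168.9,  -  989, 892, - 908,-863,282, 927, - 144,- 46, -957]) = [ - 989, - 957, - 908, - 863, - 593,- 259, -244, - 168.9, - 144, -46,282,851,  892,927]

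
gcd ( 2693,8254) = 1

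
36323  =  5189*7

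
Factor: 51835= 5^1*7^1 *1481^1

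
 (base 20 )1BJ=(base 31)kj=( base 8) 1177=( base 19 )1ec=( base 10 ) 639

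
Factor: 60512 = 2^5*31^1*61^1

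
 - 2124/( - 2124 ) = 1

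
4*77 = 308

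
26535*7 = 185745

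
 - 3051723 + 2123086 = -928637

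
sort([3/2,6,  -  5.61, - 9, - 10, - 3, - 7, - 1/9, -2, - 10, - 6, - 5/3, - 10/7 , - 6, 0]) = [ - 10, - 10, - 9, - 7, - 6 ,-6, - 5.61, -3, - 2,-5/3, - 10/7, - 1/9,0,3/2,6]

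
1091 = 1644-553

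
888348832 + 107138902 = 995487734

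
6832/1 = 6832 = 6832.00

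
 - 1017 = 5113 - 6130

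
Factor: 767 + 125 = 2^2*223^1 = 892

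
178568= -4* ( - 44642) 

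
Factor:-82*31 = -2^1*31^1* 41^1 = - 2542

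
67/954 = 67/954 = 0.07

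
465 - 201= 264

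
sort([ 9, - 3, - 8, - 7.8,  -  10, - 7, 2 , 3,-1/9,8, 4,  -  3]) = [ - 10,  -  8,-7.8, - 7, - 3,  -  3,  -  1/9,2, 3, 4, 8, 9 ] 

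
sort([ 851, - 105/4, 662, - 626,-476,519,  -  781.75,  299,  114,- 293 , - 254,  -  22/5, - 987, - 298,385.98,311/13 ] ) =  [ - 987, -781.75,- 626,  -  476, - 298,- 293,-254, - 105/4, - 22/5, 311/13, 114, 299, 385.98,519, 662,  851]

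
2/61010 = 1/30505= 0.00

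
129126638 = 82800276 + 46326362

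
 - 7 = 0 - 7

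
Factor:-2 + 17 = 3^1 * 5^1 = 15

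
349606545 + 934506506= 1284113051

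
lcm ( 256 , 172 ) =11008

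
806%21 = 8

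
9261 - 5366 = 3895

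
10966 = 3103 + 7863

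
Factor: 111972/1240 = 903/10 = 2^( - 1) * 3^1 * 5^(  -  1)*7^1*43^1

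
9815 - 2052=7763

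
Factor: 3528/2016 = 7/4 = 2^( -2 )* 7^1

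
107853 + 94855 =202708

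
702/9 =78 = 78.00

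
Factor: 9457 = 7^2*193^1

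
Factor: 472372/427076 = 118093/106769 = 13^ (  -  1)*43^( - 1 )*191^( - 1 )*118093^1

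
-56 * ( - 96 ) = 5376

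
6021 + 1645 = 7666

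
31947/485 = 31947/485 = 65.87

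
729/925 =729/925=0.79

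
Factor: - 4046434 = -2^1*7^1*289031^1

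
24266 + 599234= 623500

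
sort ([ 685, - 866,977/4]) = [-866, 977/4,685]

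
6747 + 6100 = 12847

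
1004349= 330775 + 673574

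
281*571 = 160451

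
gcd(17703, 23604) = 5901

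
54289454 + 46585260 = 100874714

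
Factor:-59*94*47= - 2^1*47^2 * 59^1 = -260662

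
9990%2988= 1026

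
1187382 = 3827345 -2639963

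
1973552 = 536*3682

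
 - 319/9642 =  - 1 +9323/9642 = - 0.03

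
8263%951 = 655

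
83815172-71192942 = 12622230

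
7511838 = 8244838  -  733000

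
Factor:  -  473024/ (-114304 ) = 389/94=2^( - 1 )*47^( - 1)*389^1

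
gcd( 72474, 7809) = 3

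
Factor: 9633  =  3^1*13^2*19^1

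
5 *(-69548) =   -  347740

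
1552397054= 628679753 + 923717301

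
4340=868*5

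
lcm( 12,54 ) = 108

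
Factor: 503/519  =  3^( - 1 ) * 173^(-1)*503^1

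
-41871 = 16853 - 58724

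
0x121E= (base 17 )g0e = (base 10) 4638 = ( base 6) 33250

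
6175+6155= 12330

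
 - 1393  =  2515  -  3908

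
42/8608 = 21/4304 = 0.00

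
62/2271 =62/2271 =0.03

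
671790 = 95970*7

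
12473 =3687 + 8786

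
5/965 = 1/193 = 0.01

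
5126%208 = 134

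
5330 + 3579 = 8909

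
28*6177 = 172956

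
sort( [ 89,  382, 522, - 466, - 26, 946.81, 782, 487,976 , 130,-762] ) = [-762, - 466, - 26,89,130, 382, 487,522, 782, 946.81,976]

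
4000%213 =166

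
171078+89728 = 260806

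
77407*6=464442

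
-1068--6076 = 5008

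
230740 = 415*556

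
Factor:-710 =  - 2^1 * 5^1* 71^1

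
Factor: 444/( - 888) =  - 2^( - 1) = - 1/2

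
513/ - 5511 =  - 171/1837  =  - 0.09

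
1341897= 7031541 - 5689644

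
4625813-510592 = 4115221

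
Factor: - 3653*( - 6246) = 22816638 = 2^1*3^2*13^1 * 281^1 * 347^1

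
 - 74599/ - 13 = 5738 + 5/13 = 5738.38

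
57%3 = 0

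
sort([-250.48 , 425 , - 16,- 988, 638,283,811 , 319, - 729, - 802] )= [ - 988, - 802, - 729, - 250.48,-16, 283,319,425,638,811] 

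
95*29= 2755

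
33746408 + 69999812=103746220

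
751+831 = 1582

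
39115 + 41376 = 80491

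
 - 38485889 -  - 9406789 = - 29079100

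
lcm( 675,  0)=0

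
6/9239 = 6/9239=0.00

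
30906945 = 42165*733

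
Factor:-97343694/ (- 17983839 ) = 2^1 * 3^3 * 7^2*12263^1 * 5994613^ ( - 1) = 32447898/5994613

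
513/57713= 513/57713 = 0.01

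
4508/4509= 4508/4509 = 1.00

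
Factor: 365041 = 17^1*109^1*197^1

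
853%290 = 273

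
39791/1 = 39791 = 39791.00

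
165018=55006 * 3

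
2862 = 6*477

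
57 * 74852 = 4266564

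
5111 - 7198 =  - 2087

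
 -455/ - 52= 8  +  3/4 = 8.75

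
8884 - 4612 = 4272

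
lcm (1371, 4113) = 4113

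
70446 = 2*35223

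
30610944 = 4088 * 7488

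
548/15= 548/15= 36.53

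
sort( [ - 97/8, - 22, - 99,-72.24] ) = [ -99, - 72.24, - 22, - 97/8 ] 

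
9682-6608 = 3074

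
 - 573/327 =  - 191/109 = - 1.75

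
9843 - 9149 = 694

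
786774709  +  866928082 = 1653702791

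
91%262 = 91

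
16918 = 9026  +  7892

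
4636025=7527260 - 2891235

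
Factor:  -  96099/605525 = - 3^1 * 5^ (-2)*53^( - 1) * 103^1* 311^1*457^ (-1 ) 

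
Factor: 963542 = 2^1*31^1*15541^1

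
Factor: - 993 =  - 3^1 * 331^1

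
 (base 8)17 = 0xf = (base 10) 15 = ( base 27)F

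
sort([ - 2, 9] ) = [ - 2, 9]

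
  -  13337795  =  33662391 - 47000186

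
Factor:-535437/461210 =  - 2^ ( - 1)*3^3*5^( - 1)* 7^1*17^( - 1 )* 2713^(-1 ) *2833^1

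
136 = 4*34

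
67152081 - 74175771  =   - 7023690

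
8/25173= 8/25173 = 0.00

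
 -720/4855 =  - 1 + 827/971 = -0.15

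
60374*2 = 120748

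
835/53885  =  167/10777 = 0.02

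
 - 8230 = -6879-1351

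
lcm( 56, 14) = 56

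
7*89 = 623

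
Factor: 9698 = 2^1 * 13^1*373^1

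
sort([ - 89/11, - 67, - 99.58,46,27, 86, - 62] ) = [ - 99.58, - 67, - 62, - 89/11,27,46,86 ]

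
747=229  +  518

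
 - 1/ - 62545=1/62545 = 0.00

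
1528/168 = 191/21 = 9.10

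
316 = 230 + 86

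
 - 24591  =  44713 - 69304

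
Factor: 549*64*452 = 15881472 = 2^8*3^2*61^1*113^1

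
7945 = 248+7697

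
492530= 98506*5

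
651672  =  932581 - 280909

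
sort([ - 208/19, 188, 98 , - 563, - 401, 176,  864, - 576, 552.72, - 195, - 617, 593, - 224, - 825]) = [-825 , - 617, - 576, - 563, - 401, - 224, - 195 , - 208/19,98,176, 188, 552.72,  593 , 864]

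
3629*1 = 3629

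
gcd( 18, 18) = 18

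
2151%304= 23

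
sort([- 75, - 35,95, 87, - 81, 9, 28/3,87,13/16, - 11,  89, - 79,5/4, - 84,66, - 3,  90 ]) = [ - 84, - 81, - 79, - 75, - 35,-11 , - 3,13/16, 5/4,9,28/3, 66,  87, 87, 89,90, 95]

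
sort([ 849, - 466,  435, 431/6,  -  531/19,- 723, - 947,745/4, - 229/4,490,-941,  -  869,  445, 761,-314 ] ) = [-947,  -  941,  -  869,-723, - 466, - 314, - 229/4, - 531/19,431/6,  745/4,435,445,490,761,849 ] 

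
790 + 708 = 1498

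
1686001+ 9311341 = 10997342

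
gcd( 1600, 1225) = 25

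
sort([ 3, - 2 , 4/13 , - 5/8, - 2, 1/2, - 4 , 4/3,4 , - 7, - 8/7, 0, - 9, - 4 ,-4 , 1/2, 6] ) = [ - 9, - 7 , - 4, - 4,-4, - 2, - 2, - 8/7, - 5/8,0, 4/13,1/2, 1/2, 4/3,3, 4,  6]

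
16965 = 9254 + 7711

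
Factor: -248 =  - 2^3  *  31^1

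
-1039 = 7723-8762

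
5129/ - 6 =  - 855  +  1/6 = - 854.83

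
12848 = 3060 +9788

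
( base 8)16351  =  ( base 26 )AOH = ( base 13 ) 34A4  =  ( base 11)5619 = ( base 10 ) 7401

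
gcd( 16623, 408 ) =3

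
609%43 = 7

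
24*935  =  22440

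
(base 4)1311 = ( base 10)117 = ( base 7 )225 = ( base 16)75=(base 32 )3L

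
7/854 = 1/122=0.01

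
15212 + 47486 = 62698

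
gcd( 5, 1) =1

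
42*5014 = 210588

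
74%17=6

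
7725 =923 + 6802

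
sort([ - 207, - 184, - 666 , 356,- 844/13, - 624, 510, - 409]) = [ - 666, - 624, - 409, - 207, - 184,-844/13, 356, 510]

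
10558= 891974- 881416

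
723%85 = 43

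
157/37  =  4 + 9/37 = 4.24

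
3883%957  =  55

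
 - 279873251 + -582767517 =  - 862640768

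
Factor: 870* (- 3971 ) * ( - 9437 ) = 2^1*3^1 * 5^1*11^1*19^2*29^1 * 9437^1 = 32602664490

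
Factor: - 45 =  - 3^2*5^1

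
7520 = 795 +6725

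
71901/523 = 71901/523 = 137.48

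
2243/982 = 2243/982 =2.28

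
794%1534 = 794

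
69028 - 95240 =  - 26212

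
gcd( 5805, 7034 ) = 1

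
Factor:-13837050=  - 2^1 * 3^2*5^2*97^1*317^1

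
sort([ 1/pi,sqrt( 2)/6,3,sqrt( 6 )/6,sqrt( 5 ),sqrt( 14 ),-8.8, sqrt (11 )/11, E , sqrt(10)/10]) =[  -  8.8,  sqrt( 2 )/6,sqrt( 11)/11,sqrt( 10)/10,1/pi, sqrt( 6 ) /6 , sqrt( 5 ), E,3,sqrt( 14)] 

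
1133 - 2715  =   -1582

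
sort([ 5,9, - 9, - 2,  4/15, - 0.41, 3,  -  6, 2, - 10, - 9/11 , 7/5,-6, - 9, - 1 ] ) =[ - 10, - 9, - 9 ,-6, - 6, - 2, - 1, - 9/11, - 0.41,4/15,7/5,2,3, 5,9 ]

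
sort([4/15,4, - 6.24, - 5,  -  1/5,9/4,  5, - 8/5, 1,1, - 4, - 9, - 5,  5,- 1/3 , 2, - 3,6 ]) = [ - 9, - 6.24,  -  5, - 5, - 4, - 3, - 8/5,-1/3, - 1/5,4/15,1,1, 2,9/4, 4,5 , 5, 6] 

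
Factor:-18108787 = - 107^1*169241^1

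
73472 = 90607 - 17135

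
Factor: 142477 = 17^3*29^1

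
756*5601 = 4234356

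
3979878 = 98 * 40611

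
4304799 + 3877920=8182719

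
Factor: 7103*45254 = 2^1*11^3*17^1*7103^1 = 321439162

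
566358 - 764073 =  - 197715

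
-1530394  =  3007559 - 4537953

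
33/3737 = 33/3737 = 0.01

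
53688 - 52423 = 1265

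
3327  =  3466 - 139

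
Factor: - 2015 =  - 5^1*13^1*31^1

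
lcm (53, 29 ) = 1537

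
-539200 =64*( - 8425)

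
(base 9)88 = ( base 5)310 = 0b1010000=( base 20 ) 40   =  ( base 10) 80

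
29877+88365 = 118242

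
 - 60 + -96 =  - 156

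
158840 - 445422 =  - 286582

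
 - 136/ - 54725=136/54725 = 0.00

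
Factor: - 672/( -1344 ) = 1/2 =2^ (  -  1) 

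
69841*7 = 488887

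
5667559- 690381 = 4977178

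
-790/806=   -  395/403 = -  0.98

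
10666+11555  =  22221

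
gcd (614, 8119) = 1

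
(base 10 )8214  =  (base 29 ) 9M7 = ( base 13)397b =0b10000000010110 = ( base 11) 6198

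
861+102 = 963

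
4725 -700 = 4025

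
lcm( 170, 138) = 11730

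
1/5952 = 1/5952 = 0.00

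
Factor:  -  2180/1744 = -2^( - 2 )*5^1 = - 5/4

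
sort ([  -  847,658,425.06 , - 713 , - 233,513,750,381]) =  [ - 847 , - 713, - 233, 381,425.06,513,658,750]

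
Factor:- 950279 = - 11^1 *86389^1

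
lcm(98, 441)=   882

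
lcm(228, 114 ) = 228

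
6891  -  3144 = 3747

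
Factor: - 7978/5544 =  - 2^( - 2 )*3^(-2)*7^( - 1)*11^(-1) * 3989^1 = - 3989/2772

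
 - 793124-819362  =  -1612486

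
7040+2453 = 9493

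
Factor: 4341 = 3^1*1447^1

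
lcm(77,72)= 5544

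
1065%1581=1065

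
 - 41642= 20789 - 62431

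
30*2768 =83040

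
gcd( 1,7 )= 1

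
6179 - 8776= -2597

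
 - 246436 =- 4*61609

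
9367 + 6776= 16143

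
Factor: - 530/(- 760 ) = 53/76 = 2^ ( - 2 )*19^( - 1)*53^1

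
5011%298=243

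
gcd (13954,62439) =1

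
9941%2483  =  9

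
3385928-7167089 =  - 3781161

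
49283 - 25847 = 23436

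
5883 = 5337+546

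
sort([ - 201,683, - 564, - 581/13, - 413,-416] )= [ - 564, - 416, - 413, - 201,  -  581/13, 683 ]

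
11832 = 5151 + 6681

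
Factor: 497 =7^1*71^1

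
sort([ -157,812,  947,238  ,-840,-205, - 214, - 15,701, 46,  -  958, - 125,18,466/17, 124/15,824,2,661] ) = [ - 958, - 840, - 214 , -205, - 157,-125, - 15,  2,124/15 , 18,466/17, 46, 238 , 661, 701,812,824,947]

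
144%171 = 144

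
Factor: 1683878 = 2^1*7^1*120277^1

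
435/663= 145/221 = 0.66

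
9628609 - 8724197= 904412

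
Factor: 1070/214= 5^1 = 5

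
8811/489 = 18 + 3/163 = 18.02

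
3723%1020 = 663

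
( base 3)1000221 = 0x2F2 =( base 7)2125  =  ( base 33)ms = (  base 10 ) 754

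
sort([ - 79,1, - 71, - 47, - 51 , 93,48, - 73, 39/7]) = [- 79, - 73, - 71, - 51, - 47,1,  39/7,48,93 ]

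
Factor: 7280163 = 3^2*11^1*151^1 * 487^1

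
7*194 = 1358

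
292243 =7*41749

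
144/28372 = 36/7093 = 0.01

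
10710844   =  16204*661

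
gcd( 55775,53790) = 5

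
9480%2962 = 594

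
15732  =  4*3933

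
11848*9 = 106632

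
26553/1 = 26553= 26553.00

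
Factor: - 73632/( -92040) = 2^2*5^ (- 1) = 4/5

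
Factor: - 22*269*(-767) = 2^1*11^1*13^1*59^1*269^1 = 4539106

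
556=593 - 37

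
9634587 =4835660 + 4798927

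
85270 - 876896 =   -  791626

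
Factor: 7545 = 3^1* 5^1*503^1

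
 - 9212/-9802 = 4606/4901 = 0.94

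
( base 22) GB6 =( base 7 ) 32205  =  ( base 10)7992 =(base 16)1F38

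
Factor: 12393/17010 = 51/70  =  2^ ( - 1 )*3^1*5^( - 1)* 7^(  -  1 )*17^1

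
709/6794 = 709/6794 = 0.10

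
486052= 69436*7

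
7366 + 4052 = 11418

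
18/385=18/385 =0.05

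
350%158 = 34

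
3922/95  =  41  +  27/95  =  41.28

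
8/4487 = 8/4487 = 0.00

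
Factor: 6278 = 2^1*43^1*73^1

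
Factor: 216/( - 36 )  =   - 6=-  2^1 * 3^1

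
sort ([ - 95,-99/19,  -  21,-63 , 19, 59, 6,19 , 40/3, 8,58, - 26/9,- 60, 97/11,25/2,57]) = [ - 95, - 63, - 60,-21,  -  99/19 , - 26/9,6,8, 97/11, 25/2, 40/3, 19, 19, 57, 58,  59 ]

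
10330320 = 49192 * 210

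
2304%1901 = 403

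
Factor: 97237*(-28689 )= -3^1*7^1*29^1*73^1 * 131^1 * 479^1=- 2789632293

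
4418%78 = 50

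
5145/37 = 139+2/37=   139.05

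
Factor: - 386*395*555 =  - 84620850 = - 2^1*3^1*5^2*37^1* 79^1*193^1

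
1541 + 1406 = 2947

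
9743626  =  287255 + 9456371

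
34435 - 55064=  - 20629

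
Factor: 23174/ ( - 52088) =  -11587/26044=- 2^( - 2) * 17^ ( - 1)*383^(-1)*11587^1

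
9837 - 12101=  - 2264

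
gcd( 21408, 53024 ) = 32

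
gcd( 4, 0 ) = 4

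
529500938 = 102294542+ 427206396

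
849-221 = 628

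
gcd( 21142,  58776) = 62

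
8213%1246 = 737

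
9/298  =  9/298 = 0.03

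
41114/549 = 674/9 = 74.89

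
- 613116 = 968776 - 1581892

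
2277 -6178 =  - 3901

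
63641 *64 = 4073024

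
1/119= 1/119  =  0.01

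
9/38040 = 3/12680 = 0.00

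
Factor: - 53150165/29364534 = -2^( - 1)*3^( - 2 )*5^1*613^1*17341^1*1631363^( - 1 ) 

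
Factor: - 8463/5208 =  - 13/8 = - 2^( - 3 )*13^1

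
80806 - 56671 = 24135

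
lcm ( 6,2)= 6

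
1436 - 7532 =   -  6096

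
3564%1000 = 564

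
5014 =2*2507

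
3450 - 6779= - 3329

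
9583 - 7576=2007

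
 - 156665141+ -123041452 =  - 279706593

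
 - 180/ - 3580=9/179 = 0.05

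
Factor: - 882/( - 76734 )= 1/87 = 3^( - 1) * 29^( - 1)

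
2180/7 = 311 + 3/7 = 311.43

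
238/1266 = 119/633 = 0.19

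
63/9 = 7= 7.00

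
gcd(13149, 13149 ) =13149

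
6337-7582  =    -  1245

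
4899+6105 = 11004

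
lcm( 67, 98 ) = 6566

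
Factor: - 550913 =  - 11^2*29^1* 157^1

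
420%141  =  138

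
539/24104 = 539/24104 = 0.02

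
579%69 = 27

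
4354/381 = 11 + 163/381 =11.43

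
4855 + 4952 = 9807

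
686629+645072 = 1331701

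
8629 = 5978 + 2651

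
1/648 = 1/648 = 0.00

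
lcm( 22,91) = 2002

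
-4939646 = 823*( - 6002) 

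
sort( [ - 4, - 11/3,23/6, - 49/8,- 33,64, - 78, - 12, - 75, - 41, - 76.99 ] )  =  [ - 78, -76.99, - 75,-41,  -  33, - 12, - 49/8, - 4, - 11/3 , 23/6,64]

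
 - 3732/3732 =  - 1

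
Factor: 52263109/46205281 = 73^1*461^1*1553^1*46205281^(-1 ) 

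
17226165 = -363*( - 47455) 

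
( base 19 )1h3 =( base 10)687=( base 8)1257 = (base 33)kr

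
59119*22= 1300618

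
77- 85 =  - 8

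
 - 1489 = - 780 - 709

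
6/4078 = 3/2039= 0.00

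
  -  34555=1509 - 36064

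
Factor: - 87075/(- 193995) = 215/479 = 5^1*43^1*479^ (-1)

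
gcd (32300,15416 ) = 4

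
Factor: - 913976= - 2^3 *7^1*19^1 * 859^1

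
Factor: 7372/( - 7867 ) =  - 2^2*19^1*97^1*7867^( - 1) 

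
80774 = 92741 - 11967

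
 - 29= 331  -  360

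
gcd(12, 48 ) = 12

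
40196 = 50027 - 9831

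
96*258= 24768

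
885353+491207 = 1376560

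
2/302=1/151 = 0.01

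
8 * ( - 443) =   -  3544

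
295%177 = 118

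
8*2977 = 23816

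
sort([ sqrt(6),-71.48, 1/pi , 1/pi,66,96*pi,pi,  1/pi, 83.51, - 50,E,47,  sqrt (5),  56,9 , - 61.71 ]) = [- 71.48, - 61.71,-50 , 1/pi,1/pi,  1/pi,sqrt( 5),  sqrt( 6), E , pi, 9,47, 56, 66,83.51, 96*pi]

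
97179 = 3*32393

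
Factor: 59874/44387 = 3522/2611 = 2^1 * 3^1*7^( - 1)*373^( - 1 )*587^1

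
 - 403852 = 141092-544944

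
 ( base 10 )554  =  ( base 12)3A2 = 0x22a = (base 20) 17e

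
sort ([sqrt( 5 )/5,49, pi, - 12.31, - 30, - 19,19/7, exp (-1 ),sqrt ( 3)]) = [-30, - 19,  -  12.31 , exp(- 1),sqrt( 5 ) /5,sqrt ( 3 ),  19/7 , pi,49]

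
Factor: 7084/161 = 2^2*11^1 = 44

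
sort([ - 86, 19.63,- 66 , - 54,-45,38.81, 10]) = [ - 86,-66, -54,-45, 10,19.63 , 38.81]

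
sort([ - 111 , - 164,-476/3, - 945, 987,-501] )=[ - 945,  -  501, - 164 , - 476/3,- 111,987]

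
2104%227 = 61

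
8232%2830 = 2572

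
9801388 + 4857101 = 14658489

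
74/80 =37/40= 0.93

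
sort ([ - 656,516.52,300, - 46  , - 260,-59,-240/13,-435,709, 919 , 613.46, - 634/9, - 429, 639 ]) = [ - 656, - 435, - 429, - 260, - 634/9,- 59, - 46, - 240/13, 300, 516.52, 613.46, 639,709, 919 ] 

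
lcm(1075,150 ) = 6450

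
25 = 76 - 51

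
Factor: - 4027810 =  -2^1*5^1*17^1  *19^1*29^1*43^1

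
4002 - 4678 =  - 676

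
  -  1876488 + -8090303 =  -9966791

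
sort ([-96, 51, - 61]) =[ - 96, - 61, 51 ] 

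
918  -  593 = 325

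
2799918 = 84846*33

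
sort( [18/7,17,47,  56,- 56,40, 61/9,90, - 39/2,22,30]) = [ - 56,  -  39/2,18/7,61/9, 17,22 , 30,40,47 , 56,90]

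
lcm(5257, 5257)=5257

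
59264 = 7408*8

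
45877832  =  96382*476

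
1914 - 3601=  - 1687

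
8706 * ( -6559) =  - 57102654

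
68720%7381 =2291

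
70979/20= 70979/20 = 3548.95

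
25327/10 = 25327/10 = 2532.70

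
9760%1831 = 605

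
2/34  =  1/17 = 0.06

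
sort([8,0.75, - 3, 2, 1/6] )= [-3, 1/6, 0.75, 2, 8 ]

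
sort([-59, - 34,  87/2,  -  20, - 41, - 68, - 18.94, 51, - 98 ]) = [-98, - 68, - 59, -41 , - 34, - 20,- 18.94,87/2,51]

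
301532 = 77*3916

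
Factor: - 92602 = -2^1*  46301^1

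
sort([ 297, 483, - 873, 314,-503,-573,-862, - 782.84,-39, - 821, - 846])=[-873,  -  862, - 846,-821, - 782.84, - 573,  -  503, - 39, 297, 314, 483 ] 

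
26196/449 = 26196/449 = 58.34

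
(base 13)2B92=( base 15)1d4c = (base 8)14344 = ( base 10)6372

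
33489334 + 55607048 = 89096382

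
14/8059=14/8059 = 0.00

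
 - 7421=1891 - 9312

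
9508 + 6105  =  15613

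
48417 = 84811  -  36394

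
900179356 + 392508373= 1292687729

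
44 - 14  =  30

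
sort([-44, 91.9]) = [-44, 91.9]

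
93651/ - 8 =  - 11707 + 5/8 = - 11706.38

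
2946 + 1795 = 4741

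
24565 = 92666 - 68101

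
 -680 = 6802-7482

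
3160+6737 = 9897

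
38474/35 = 38474/35 =1099.26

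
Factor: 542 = 2^1*271^1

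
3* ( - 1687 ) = -5061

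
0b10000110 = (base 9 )158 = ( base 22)62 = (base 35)3T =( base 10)134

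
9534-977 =8557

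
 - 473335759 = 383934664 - 857270423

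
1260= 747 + 513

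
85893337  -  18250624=67642713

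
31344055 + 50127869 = 81471924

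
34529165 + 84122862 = 118652027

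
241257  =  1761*137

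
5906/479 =12 + 158/479 = 12.33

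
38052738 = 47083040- 9030302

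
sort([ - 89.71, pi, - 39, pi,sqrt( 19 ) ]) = [-89.71, - 39,pi,pi , sqrt(  19) ]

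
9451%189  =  1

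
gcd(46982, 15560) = 2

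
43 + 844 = 887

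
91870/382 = 240 + 95/191 = 240.50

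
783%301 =181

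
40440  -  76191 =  - 35751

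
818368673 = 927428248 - 109059575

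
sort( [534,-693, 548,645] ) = [-693, 534,548,  645] 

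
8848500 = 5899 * 1500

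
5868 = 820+5048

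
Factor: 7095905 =5^1*53^1*26777^1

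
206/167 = 1 + 39/167=1.23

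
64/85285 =64/85285 = 0.00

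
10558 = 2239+8319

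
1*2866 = 2866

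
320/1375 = 64/275 = 0.23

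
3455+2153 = 5608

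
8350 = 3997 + 4353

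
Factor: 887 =887^1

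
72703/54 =72703/54 = 1346.35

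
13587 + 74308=87895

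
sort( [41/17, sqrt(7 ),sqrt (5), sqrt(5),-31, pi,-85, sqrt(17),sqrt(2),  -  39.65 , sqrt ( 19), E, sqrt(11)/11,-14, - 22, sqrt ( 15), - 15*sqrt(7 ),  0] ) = [-85, - 15*sqrt(7),-39.65, - 31, - 22, - 14, 0, sqrt(11)/11 , sqrt(2 ),sqrt (5),sqrt( 5) , 41/17, sqrt ( 7 ),  E,  pi , sqrt( 15), sqrt(  17 ) , sqrt( 19) ] 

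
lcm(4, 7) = 28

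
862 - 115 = 747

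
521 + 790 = 1311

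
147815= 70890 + 76925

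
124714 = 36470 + 88244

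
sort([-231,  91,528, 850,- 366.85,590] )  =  [ - 366.85, - 231,91,528, 590,850] 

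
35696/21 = 35696/21 = 1699.81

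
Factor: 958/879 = 2^1*3^( - 1) *293^( - 1 )*479^1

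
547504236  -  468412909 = 79091327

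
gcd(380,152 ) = 76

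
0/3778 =0 =0.00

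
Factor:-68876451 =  - 3^2*7^1*31^1*35267^1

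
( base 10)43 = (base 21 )21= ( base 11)3A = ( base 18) 27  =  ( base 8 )53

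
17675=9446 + 8229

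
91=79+12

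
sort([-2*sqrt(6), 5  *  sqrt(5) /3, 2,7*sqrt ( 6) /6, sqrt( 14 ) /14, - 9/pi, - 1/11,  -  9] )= [- 9, - 2*sqrt(6 ), - 9/pi, - 1/11, sqrt (14)/14, 2, 7 * sqrt ( 6 )/6, 5*sqrt (5) /3 ]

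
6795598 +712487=7508085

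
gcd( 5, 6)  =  1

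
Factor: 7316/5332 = 43^(  -  1)*59^1 = 59/43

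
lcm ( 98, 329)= 4606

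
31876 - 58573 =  - 26697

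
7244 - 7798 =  - 554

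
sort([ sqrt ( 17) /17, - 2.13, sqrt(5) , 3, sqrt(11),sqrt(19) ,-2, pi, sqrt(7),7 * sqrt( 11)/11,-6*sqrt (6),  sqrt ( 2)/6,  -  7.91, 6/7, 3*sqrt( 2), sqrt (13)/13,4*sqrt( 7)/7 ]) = [-6 * sqrt(6 ), - 7.91, - 2.13, - 2 , sqrt( 2)/6, sqrt( 17)/17, sqrt ( 13)/13,6/7 , 4 * sqrt( 7)/7, 7 * sqrt(11)/11, sqrt(5),sqrt(7), 3, pi, sqrt(11),3 * sqrt(2),sqrt(19) ]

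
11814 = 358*33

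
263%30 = 23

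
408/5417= 408/5417 = 0.08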